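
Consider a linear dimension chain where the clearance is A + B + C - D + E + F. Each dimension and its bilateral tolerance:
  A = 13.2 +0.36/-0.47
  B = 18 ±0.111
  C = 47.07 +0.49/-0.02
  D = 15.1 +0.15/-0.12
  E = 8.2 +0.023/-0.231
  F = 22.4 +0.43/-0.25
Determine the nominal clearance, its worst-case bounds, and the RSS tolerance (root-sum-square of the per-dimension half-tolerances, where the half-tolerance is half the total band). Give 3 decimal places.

nominal=93.770 wc=[92.538,95.304] rss=0.632

Stack each dimension's contribution:
  +A: nom +13.200 → Σnom=13.200; wc +0.360/-0.470 → slack +0.360/-0.470; half-tol=0.415, Σhalf²=0.172225
  +B: nom +18.000 → Σnom=31.200; wc +0.111/-0.111 → slack +0.471/-0.581; half-tol=0.111, Σhalf²=0.184546
  +C: nom +47.070 → Σnom=78.270; wc +0.490/-0.020 → slack +0.961/-0.601; half-tol=0.255, Σhalf²=0.249571
  -D: nom -15.100 → Σnom=63.170; wc +0.120/-0.150 → slack +1.081/-0.751; half-tol=0.135, Σhalf²=0.267796
  +E: nom +8.200 → Σnom=71.370; wc +0.023/-0.231 → slack +1.104/-0.982; half-tol=0.127, Σhalf²=0.283925
  +F: nom +22.400 → Σnom=93.770; wc +0.430/-0.250 → slack +1.534/-1.232; half-tol=0.340, Σhalf²=0.399525
Nominal = 93.770. Worst-case = [93.770 - 1.232, 93.770 + 1.534] = [92.538, 95.304]. RSS = √0.399525 = 0.632.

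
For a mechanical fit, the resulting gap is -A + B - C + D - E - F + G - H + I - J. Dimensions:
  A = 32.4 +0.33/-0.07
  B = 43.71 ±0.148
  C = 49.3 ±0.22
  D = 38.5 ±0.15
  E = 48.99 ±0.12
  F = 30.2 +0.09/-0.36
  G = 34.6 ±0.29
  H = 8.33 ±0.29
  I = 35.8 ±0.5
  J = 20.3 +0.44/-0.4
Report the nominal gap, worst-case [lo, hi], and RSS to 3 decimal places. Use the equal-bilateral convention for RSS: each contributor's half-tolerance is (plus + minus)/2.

Stack each dimension's contribution:
  -A: nom -32.400 → Σnom=-32.400; wc +0.070/-0.330 → slack +0.070/-0.330; half-tol=0.200, Σhalf²=0.040000
  +B: nom +43.710 → Σnom=11.310; wc +0.148/-0.148 → slack +0.218/-0.478; half-tol=0.148, Σhalf²=0.061904
  -C: nom -49.300 → Σnom=-37.990; wc +0.220/-0.220 → slack +0.438/-0.698; half-tol=0.220, Σhalf²=0.110304
  +D: nom +38.500 → Σnom=0.510; wc +0.150/-0.150 → slack +0.588/-0.848; half-tol=0.150, Σhalf²=0.132804
  -E: nom -48.990 → Σnom=-48.480; wc +0.120/-0.120 → slack +0.708/-0.968; half-tol=0.120, Σhalf²=0.147204
  -F: nom -30.200 → Σnom=-78.680; wc +0.360/-0.090 → slack +1.068/-1.058; half-tol=0.225, Σhalf²=0.197829
  +G: nom +34.600 → Σnom=-44.080; wc +0.290/-0.290 → slack +1.358/-1.348; half-tol=0.290, Σhalf²=0.281929
  -H: nom -8.330 → Σnom=-52.410; wc +0.290/-0.290 → slack +1.648/-1.638; half-tol=0.290, Σhalf²=0.366029
  +I: nom +35.800 → Σnom=-16.610; wc +0.500/-0.500 → slack +2.148/-2.138; half-tol=0.500, Σhalf²=0.616029
  -J: nom -20.300 → Σnom=-36.910; wc +0.400/-0.440 → slack +2.548/-2.578; half-tol=0.420, Σhalf²=0.792429
Nominal = -36.910. Worst-case = [-36.910 - 2.578, -36.910 + 2.548] = [-39.488, -34.362]. RSS = √0.792429 = 0.890.

nominal=-36.910 wc=[-39.488,-34.362] rss=0.890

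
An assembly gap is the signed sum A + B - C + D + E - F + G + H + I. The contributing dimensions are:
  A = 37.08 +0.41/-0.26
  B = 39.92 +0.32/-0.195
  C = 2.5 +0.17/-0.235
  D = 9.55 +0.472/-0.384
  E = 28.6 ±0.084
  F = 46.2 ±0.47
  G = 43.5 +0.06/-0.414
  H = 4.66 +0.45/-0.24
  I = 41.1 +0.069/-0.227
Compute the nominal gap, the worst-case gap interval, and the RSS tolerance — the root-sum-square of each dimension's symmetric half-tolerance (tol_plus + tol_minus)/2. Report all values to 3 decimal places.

Stack each dimension's contribution:
  +A: nom +37.080 → Σnom=37.080; wc +0.410/-0.260 → slack +0.410/-0.260; half-tol=0.335, Σhalf²=0.112225
  +B: nom +39.920 → Σnom=77.000; wc +0.320/-0.195 → slack +0.730/-0.455; half-tol=0.258, Σhalf²=0.178531
  -C: nom -2.500 → Σnom=74.500; wc +0.235/-0.170 → slack +0.965/-0.625; half-tol=0.203, Σhalf²=0.219537
  +D: nom +9.550 → Σnom=84.050; wc +0.472/-0.384 → slack +1.437/-1.009; half-tol=0.428, Σhalf²=0.402721
  +E: nom +28.600 → Σnom=112.650; wc +0.084/-0.084 → slack +1.521/-1.093; half-tol=0.084, Σhalf²=0.409777
  -F: nom -46.200 → Σnom=66.450; wc +0.470/-0.470 → slack +1.991/-1.563; half-tol=0.470, Σhalf²=0.630678
  +G: nom +43.500 → Σnom=109.950; wc +0.060/-0.414 → slack +2.051/-1.977; half-tol=0.237, Σhalf²=0.686847
  +H: nom +4.660 → Σnom=114.610; wc +0.450/-0.240 → slack +2.501/-2.217; half-tol=0.345, Σhalf²=0.805871
  +I: nom +41.100 → Σnom=155.710; wc +0.069/-0.227 → slack +2.570/-2.444; half-tol=0.148, Σhalf²=0.827775
Nominal = 155.710. Worst-case = [155.710 - 2.444, 155.710 + 2.570] = [153.266, 158.280]. RSS = √0.827775 = 0.910.

nominal=155.710 wc=[153.266,158.280] rss=0.910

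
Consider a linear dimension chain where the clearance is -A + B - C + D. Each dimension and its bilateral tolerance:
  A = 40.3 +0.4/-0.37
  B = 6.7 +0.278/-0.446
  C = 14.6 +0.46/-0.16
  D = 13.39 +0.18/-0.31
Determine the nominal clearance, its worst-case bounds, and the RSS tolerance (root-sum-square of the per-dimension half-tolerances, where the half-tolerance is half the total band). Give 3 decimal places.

nominal=-34.810 wc=[-36.426,-33.822] rss=0.660

Stack each dimension's contribution:
  -A: nom -40.300 → Σnom=-40.300; wc +0.370/-0.400 → slack +0.370/-0.400; half-tol=0.385, Σhalf²=0.148225
  +B: nom +6.700 → Σnom=-33.600; wc +0.278/-0.446 → slack +0.648/-0.846; half-tol=0.362, Σhalf²=0.279269
  -C: nom -14.600 → Σnom=-48.200; wc +0.160/-0.460 → slack +0.808/-1.306; half-tol=0.310, Σhalf²=0.375369
  +D: nom +13.390 → Σnom=-34.810; wc +0.180/-0.310 → slack +0.988/-1.616; half-tol=0.245, Σhalf²=0.435394
Nominal = -34.810. Worst-case = [-34.810 - 1.616, -34.810 + 0.988] = [-36.426, -33.822]. RSS = √0.435394 = 0.660.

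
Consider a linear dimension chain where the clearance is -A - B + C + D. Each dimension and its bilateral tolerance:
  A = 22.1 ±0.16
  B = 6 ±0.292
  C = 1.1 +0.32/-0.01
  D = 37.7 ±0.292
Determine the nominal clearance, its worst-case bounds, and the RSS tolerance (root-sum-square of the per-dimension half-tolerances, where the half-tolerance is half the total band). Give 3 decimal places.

Stack each dimension's contribution:
  -A: nom -22.100 → Σnom=-22.100; wc +0.160/-0.160 → slack +0.160/-0.160; half-tol=0.160, Σhalf²=0.025600
  -B: nom -6.000 → Σnom=-28.100; wc +0.292/-0.292 → slack +0.452/-0.452; half-tol=0.292, Σhalf²=0.110864
  +C: nom +1.100 → Σnom=-27.000; wc +0.320/-0.010 → slack +0.772/-0.462; half-tol=0.165, Σhalf²=0.138089
  +D: nom +37.700 → Σnom=10.700; wc +0.292/-0.292 → slack +1.064/-0.754; half-tol=0.292, Σhalf²=0.223353
Nominal = 10.700. Worst-case = [10.700 - 0.754, 10.700 + 1.064] = [9.946, 11.764]. RSS = √0.223353 = 0.473.

nominal=10.700 wc=[9.946,11.764] rss=0.473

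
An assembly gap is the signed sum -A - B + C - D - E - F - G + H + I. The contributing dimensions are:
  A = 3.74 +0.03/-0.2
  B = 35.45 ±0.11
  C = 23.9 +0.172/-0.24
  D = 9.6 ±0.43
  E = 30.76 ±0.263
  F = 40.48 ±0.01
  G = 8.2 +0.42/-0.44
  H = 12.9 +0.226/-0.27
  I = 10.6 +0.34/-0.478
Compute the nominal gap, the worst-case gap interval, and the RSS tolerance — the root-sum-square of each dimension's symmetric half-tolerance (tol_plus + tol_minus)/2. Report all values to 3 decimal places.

Stack each dimension's contribution:
  -A: nom -3.740 → Σnom=-3.740; wc +0.200/-0.030 → slack +0.200/-0.030; half-tol=0.115, Σhalf²=0.013225
  -B: nom -35.450 → Σnom=-39.190; wc +0.110/-0.110 → slack +0.310/-0.140; half-tol=0.110, Σhalf²=0.025325
  +C: nom +23.900 → Σnom=-15.290; wc +0.172/-0.240 → slack +0.482/-0.380; half-tol=0.206, Σhalf²=0.067761
  -D: nom -9.600 → Σnom=-24.890; wc +0.430/-0.430 → slack +0.912/-0.810; half-tol=0.430, Σhalf²=0.252661
  -E: nom -30.760 → Σnom=-55.650; wc +0.263/-0.263 → slack +1.175/-1.073; half-tol=0.263, Σhalf²=0.321830
  -F: nom -40.480 → Σnom=-96.130; wc +0.010/-0.010 → slack +1.185/-1.083; half-tol=0.010, Σhalf²=0.321930
  -G: nom -8.200 → Σnom=-104.330; wc +0.440/-0.420 → slack +1.625/-1.503; half-tol=0.430, Σhalf²=0.506830
  +H: nom +12.900 → Σnom=-91.430; wc +0.226/-0.270 → slack +1.851/-1.773; half-tol=0.248, Σhalf²=0.568334
  +I: nom +10.600 → Σnom=-80.830; wc +0.340/-0.478 → slack +2.191/-2.251; half-tol=0.409, Σhalf²=0.735615
Nominal = -80.830. Worst-case = [-80.830 - 2.251, -80.830 + 2.191] = [-83.081, -78.639]. RSS = √0.735615 = 0.858.

nominal=-80.830 wc=[-83.081,-78.639] rss=0.858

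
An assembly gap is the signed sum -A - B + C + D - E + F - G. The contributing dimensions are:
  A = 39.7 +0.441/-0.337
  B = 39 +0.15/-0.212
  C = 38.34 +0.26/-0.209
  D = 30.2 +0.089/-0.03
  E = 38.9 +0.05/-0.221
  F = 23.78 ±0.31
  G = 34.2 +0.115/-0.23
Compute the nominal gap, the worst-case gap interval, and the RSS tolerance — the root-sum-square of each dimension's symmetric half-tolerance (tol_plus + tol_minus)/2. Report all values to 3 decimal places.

nominal=-59.480 wc=[-60.785,-57.821] rss=0.622

Stack each dimension's contribution:
  -A: nom -39.700 → Σnom=-39.700; wc +0.337/-0.441 → slack +0.337/-0.441; half-tol=0.389, Σhalf²=0.151321
  -B: nom -39.000 → Σnom=-78.700; wc +0.212/-0.150 → slack +0.549/-0.591; half-tol=0.181, Σhalf²=0.184082
  +C: nom +38.340 → Σnom=-40.360; wc +0.260/-0.209 → slack +0.809/-0.800; half-tol=0.234, Σhalf²=0.239072
  +D: nom +30.200 → Σnom=-10.160; wc +0.089/-0.030 → slack +0.898/-0.830; half-tol=0.059, Σhalf²=0.242613
  -E: nom -38.900 → Σnom=-49.060; wc +0.221/-0.050 → slack +1.119/-0.880; half-tol=0.136, Σhalf²=0.260973
  +F: nom +23.780 → Σnom=-25.280; wc +0.310/-0.310 → slack +1.429/-1.190; half-tol=0.310, Σhalf²=0.357073
  -G: nom -34.200 → Σnom=-59.480; wc +0.230/-0.115 → slack +1.659/-1.305; half-tol=0.173, Σhalf²=0.386829
Nominal = -59.480. Worst-case = [-59.480 - 1.305, -59.480 + 1.659] = [-60.785, -57.821]. RSS = √0.386829 = 0.622.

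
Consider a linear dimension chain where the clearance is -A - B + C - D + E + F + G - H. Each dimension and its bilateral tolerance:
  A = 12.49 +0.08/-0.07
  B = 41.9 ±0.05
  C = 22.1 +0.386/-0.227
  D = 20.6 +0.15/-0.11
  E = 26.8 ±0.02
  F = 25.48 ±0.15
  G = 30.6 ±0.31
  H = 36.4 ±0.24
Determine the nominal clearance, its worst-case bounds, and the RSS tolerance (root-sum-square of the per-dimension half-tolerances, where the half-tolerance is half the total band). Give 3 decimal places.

nominal=-6.410 wc=[-7.637,-5.074] rss=0.544

Stack each dimension's contribution:
  -A: nom -12.490 → Σnom=-12.490; wc +0.070/-0.080 → slack +0.070/-0.080; half-tol=0.075, Σhalf²=0.005625
  -B: nom -41.900 → Σnom=-54.390; wc +0.050/-0.050 → slack +0.120/-0.130; half-tol=0.050, Σhalf²=0.008125
  +C: nom +22.100 → Σnom=-32.290; wc +0.386/-0.227 → slack +0.506/-0.357; half-tol=0.306, Σhalf²=0.102067
  -D: nom -20.600 → Σnom=-52.890; wc +0.110/-0.150 → slack +0.616/-0.507; half-tol=0.130, Σhalf²=0.118967
  +E: nom +26.800 → Σnom=-26.090; wc +0.020/-0.020 → slack +0.636/-0.527; half-tol=0.020, Σhalf²=0.119367
  +F: nom +25.480 → Σnom=-0.610; wc +0.150/-0.150 → slack +0.786/-0.677; half-tol=0.150, Σhalf²=0.141867
  +G: nom +30.600 → Σnom=29.990; wc +0.310/-0.310 → slack +1.096/-0.987; half-tol=0.310, Σhalf²=0.237967
  -H: nom -36.400 → Σnom=-6.410; wc +0.240/-0.240 → slack +1.336/-1.227; half-tol=0.240, Σhalf²=0.295567
Nominal = -6.410. Worst-case = [-6.410 - 1.227, -6.410 + 1.336] = [-7.637, -5.074]. RSS = √0.295567 = 0.544.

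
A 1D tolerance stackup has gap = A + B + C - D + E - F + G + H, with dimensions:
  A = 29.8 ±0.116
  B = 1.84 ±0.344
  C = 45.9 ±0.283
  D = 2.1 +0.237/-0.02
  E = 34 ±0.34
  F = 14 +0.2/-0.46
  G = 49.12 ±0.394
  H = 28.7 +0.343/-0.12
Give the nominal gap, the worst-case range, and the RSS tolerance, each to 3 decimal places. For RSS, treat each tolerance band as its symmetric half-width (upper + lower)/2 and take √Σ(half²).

Stack each dimension's contribution:
  +A: nom +29.800 → Σnom=29.800; wc +0.116/-0.116 → slack +0.116/-0.116; half-tol=0.116, Σhalf²=0.013456
  +B: nom +1.840 → Σnom=31.640; wc +0.344/-0.344 → slack +0.460/-0.460; half-tol=0.344, Σhalf²=0.131792
  +C: nom +45.900 → Σnom=77.540; wc +0.283/-0.283 → slack +0.743/-0.743; half-tol=0.283, Σhalf²=0.211881
  -D: nom -2.100 → Σnom=75.440; wc +0.020/-0.237 → slack +0.763/-0.980; half-tol=0.129, Σhalf²=0.228393
  +E: nom +34.000 → Σnom=109.440; wc +0.340/-0.340 → slack +1.103/-1.320; half-tol=0.340, Σhalf²=0.343993
  -F: nom -14.000 → Σnom=95.440; wc +0.460/-0.200 → slack +1.563/-1.520; half-tol=0.330, Σhalf²=0.452893
  +G: nom +49.120 → Σnom=144.560; wc +0.394/-0.394 → slack +1.957/-1.914; half-tol=0.394, Σhalf²=0.608129
  +H: nom +28.700 → Σnom=173.260; wc +0.343/-0.120 → slack +2.300/-2.034; half-tol=0.232, Σhalf²=0.661722
Nominal = 173.260. Worst-case = [173.260 - 2.034, 173.260 + 2.300] = [171.226, 175.560]. RSS = √0.661722 = 0.813.

nominal=173.260 wc=[171.226,175.560] rss=0.813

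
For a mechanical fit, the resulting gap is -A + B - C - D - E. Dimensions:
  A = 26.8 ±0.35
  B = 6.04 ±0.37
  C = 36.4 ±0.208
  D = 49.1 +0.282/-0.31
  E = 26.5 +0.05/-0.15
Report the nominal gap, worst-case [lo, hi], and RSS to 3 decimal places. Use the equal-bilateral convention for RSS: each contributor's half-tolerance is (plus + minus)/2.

nominal=-132.760 wc=[-134.020,-131.372] rss=0.633

Stack each dimension's contribution:
  -A: nom -26.800 → Σnom=-26.800; wc +0.350/-0.350 → slack +0.350/-0.350; half-tol=0.350, Σhalf²=0.122500
  +B: nom +6.040 → Σnom=-20.760; wc +0.370/-0.370 → slack +0.720/-0.720; half-tol=0.370, Σhalf²=0.259400
  -C: nom -36.400 → Σnom=-57.160; wc +0.208/-0.208 → slack +0.928/-0.928; half-tol=0.208, Σhalf²=0.302664
  -D: nom -49.100 → Σnom=-106.260; wc +0.310/-0.282 → slack +1.238/-1.210; half-tol=0.296, Σhalf²=0.390280
  -E: nom -26.500 → Σnom=-132.760; wc +0.150/-0.050 → slack +1.388/-1.260; half-tol=0.100, Σhalf²=0.400280
Nominal = -132.760. Worst-case = [-132.760 - 1.260, -132.760 + 1.388] = [-134.020, -131.372]. RSS = √0.400280 = 0.633.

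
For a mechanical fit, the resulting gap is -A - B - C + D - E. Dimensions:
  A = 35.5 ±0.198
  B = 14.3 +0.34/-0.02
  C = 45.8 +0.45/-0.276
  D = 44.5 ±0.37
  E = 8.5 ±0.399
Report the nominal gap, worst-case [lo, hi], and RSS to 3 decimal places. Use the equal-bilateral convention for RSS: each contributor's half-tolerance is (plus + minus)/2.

nominal=-59.600 wc=[-61.357,-58.337] rss=0.707

Stack each dimension's contribution:
  -A: nom -35.500 → Σnom=-35.500; wc +0.198/-0.198 → slack +0.198/-0.198; half-tol=0.198, Σhalf²=0.039204
  -B: nom -14.300 → Σnom=-49.800; wc +0.020/-0.340 → slack +0.218/-0.538; half-tol=0.180, Σhalf²=0.071604
  -C: nom -45.800 → Σnom=-95.600; wc +0.276/-0.450 → slack +0.494/-0.988; half-tol=0.363, Σhalf²=0.203373
  +D: nom +44.500 → Σnom=-51.100; wc +0.370/-0.370 → slack +0.864/-1.358; half-tol=0.370, Σhalf²=0.340273
  -E: nom -8.500 → Σnom=-59.600; wc +0.399/-0.399 → slack +1.263/-1.757; half-tol=0.399, Σhalf²=0.499474
Nominal = -59.600. Worst-case = [-59.600 - 1.757, -59.600 + 1.263] = [-61.357, -58.337]. RSS = √0.499474 = 0.707.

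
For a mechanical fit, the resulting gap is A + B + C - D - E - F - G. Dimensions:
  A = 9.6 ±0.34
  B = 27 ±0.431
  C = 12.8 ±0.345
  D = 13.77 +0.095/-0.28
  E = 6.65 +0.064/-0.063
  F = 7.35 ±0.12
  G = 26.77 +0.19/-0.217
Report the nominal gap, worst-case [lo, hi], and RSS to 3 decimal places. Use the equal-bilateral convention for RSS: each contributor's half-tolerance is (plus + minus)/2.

Stack each dimension's contribution:
  +A: nom +9.600 → Σnom=9.600; wc +0.340/-0.340 → slack +0.340/-0.340; half-tol=0.340, Σhalf²=0.115600
  +B: nom +27.000 → Σnom=36.600; wc +0.431/-0.431 → slack +0.771/-0.771; half-tol=0.431, Σhalf²=0.301361
  +C: nom +12.800 → Σnom=49.400; wc +0.345/-0.345 → slack +1.116/-1.116; half-tol=0.345, Σhalf²=0.420386
  -D: nom -13.770 → Σnom=35.630; wc +0.280/-0.095 → slack +1.396/-1.211; half-tol=0.188, Σhalf²=0.455542
  -E: nom -6.650 → Σnom=28.980; wc +0.063/-0.064 → slack +1.459/-1.275; half-tol=0.064, Σhalf²=0.459574
  -F: nom -7.350 → Σnom=21.630; wc +0.120/-0.120 → slack +1.579/-1.395; half-tol=0.120, Σhalf²=0.473975
  -G: nom -26.770 → Σnom=-5.140; wc +0.217/-0.190 → slack +1.796/-1.585; half-tol=0.204, Σhalf²=0.515387
Nominal = -5.140. Worst-case = [-5.140 - 1.585, -5.140 + 1.796] = [-6.725, -3.344]. RSS = √0.515387 = 0.718.

nominal=-5.140 wc=[-6.725,-3.344] rss=0.718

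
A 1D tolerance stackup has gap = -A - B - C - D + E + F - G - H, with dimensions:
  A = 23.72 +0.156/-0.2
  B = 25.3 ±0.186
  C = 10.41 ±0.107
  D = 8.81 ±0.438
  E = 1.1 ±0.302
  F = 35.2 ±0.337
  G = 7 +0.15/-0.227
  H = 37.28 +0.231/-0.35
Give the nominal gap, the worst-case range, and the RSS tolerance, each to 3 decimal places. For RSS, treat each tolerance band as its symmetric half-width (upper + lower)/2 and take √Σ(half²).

Stack each dimension's contribution:
  -A: nom -23.720 → Σnom=-23.720; wc +0.200/-0.156 → slack +0.200/-0.156; half-tol=0.178, Σhalf²=0.031684
  -B: nom -25.300 → Σnom=-49.020; wc +0.186/-0.186 → slack +0.386/-0.342; half-tol=0.186, Σhalf²=0.066280
  -C: nom -10.410 → Σnom=-59.430; wc +0.107/-0.107 → slack +0.493/-0.449; half-tol=0.107, Σhalf²=0.077729
  -D: nom -8.810 → Σnom=-68.240; wc +0.438/-0.438 → slack +0.931/-0.887; half-tol=0.438, Σhalf²=0.269573
  +E: nom +1.100 → Σnom=-67.140; wc +0.302/-0.302 → slack +1.233/-1.189; half-tol=0.302, Σhalf²=0.360777
  +F: nom +35.200 → Σnom=-31.940; wc +0.337/-0.337 → slack +1.570/-1.526; half-tol=0.337, Σhalf²=0.474346
  -G: nom -7.000 → Σnom=-38.940; wc +0.227/-0.150 → slack +1.797/-1.676; half-tol=0.189, Σhalf²=0.509878
  -H: nom -37.280 → Σnom=-76.220; wc +0.350/-0.231 → slack +2.147/-1.907; half-tol=0.290, Σhalf²=0.594269
Nominal = -76.220. Worst-case = [-76.220 - 1.907, -76.220 + 2.147] = [-78.127, -74.073]. RSS = √0.594269 = 0.771.

nominal=-76.220 wc=[-78.127,-74.073] rss=0.771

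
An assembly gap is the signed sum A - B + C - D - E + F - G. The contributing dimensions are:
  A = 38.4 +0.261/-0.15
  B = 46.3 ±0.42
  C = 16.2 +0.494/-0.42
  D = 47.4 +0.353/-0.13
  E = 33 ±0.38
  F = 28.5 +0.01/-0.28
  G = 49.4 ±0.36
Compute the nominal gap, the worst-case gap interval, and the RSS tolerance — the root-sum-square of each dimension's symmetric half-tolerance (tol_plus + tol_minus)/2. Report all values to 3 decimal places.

nominal=-93.000 wc=[-95.363,-90.945] rss=0.884

Stack each dimension's contribution:
  +A: nom +38.400 → Σnom=38.400; wc +0.261/-0.150 → slack +0.261/-0.150; half-tol=0.206, Σhalf²=0.042230
  -B: nom -46.300 → Σnom=-7.900; wc +0.420/-0.420 → slack +0.681/-0.570; half-tol=0.420, Σhalf²=0.218630
  +C: nom +16.200 → Σnom=8.300; wc +0.494/-0.420 → slack +1.175/-0.990; half-tol=0.457, Σhalf²=0.427479
  -D: nom -47.400 → Σnom=-39.100; wc +0.130/-0.353 → slack +1.305/-1.343; half-tol=0.241, Σhalf²=0.485801
  -E: nom -33.000 → Σnom=-72.100; wc +0.380/-0.380 → slack +1.685/-1.723; half-tol=0.380, Σhalf²=0.630201
  +F: nom +28.500 → Σnom=-43.600; wc +0.010/-0.280 → slack +1.695/-2.003; half-tol=0.145, Σhalf²=0.651226
  -G: nom -49.400 → Σnom=-93.000; wc +0.360/-0.360 → slack +2.055/-2.363; half-tol=0.360, Σhalf²=0.780826
Nominal = -93.000. Worst-case = [-93.000 - 2.363, -93.000 + 2.055] = [-95.363, -90.945]. RSS = √0.780826 = 0.884.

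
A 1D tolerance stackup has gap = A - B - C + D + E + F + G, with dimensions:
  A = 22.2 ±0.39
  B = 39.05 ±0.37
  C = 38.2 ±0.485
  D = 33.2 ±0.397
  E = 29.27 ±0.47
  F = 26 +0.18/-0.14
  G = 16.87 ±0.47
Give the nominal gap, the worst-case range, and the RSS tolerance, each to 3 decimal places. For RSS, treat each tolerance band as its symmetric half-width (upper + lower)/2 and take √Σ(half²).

nominal=50.290 wc=[47.568,53.052] rss=1.072

Stack each dimension's contribution:
  +A: nom +22.200 → Σnom=22.200; wc +0.390/-0.390 → slack +0.390/-0.390; half-tol=0.390, Σhalf²=0.152100
  -B: nom -39.050 → Σnom=-16.850; wc +0.370/-0.370 → slack +0.760/-0.760; half-tol=0.370, Σhalf²=0.289000
  -C: nom -38.200 → Σnom=-55.050; wc +0.485/-0.485 → slack +1.245/-1.245; half-tol=0.485, Σhalf²=0.524225
  +D: nom +33.200 → Σnom=-21.850; wc +0.397/-0.397 → slack +1.642/-1.642; half-tol=0.397, Σhalf²=0.681834
  +E: nom +29.270 → Σnom=7.420; wc +0.470/-0.470 → slack +2.112/-2.112; half-tol=0.470, Σhalf²=0.902734
  +F: nom +26.000 → Σnom=33.420; wc +0.180/-0.140 → slack +2.292/-2.252; half-tol=0.160, Σhalf²=0.928334
  +G: nom +16.870 → Σnom=50.290; wc +0.470/-0.470 → slack +2.762/-2.722; half-tol=0.470, Σhalf²=1.149234
Nominal = 50.290. Worst-case = [50.290 - 2.722, 50.290 + 2.762] = [47.568, 53.052]. RSS = √1.149234 = 1.072.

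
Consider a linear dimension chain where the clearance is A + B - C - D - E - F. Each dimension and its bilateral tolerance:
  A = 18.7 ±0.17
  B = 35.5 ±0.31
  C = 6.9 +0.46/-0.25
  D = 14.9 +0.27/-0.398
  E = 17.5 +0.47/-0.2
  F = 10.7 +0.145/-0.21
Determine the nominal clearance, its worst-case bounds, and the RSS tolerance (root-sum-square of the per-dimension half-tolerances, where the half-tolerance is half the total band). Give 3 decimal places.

Stack each dimension's contribution:
  +A: nom +18.700 → Σnom=18.700; wc +0.170/-0.170 → slack +0.170/-0.170; half-tol=0.170, Σhalf²=0.028900
  +B: nom +35.500 → Σnom=54.200; wc +0.310/-0.310 → slack +0.480/-0.480; half-tol=0.310, Σhalf²=0.125000
  -C: nom -6.900 → Σnom=47.300; wc +0.250/-0.460 → slack +0.730/-0.940; half-tol=0.355, Σhalf²=0.251025
  -D: nom -14.900 → Σnom=32.400; wc +0.398/-0.270 → slack +1.128/-1.210; half-tol=0.334, Σhalf²=0.362581
  -E: nom -17.500 → Σnom=14.900; wc +0.200/-0.470 → slack +1.328/-1.680; half-tol=0.335, Σhalf²=0.474806
  -F: nom -10.700 → Σnom=4.200; wc +0.210/-0.145 → slack +1.538/-1.825; half-tol=0.177, Σhalf²=0.506312
Nominal = 4.200. Worst-case = [4.200 - 1.825, 4.200 + 1.538] = [2.375, 5.738]. RSS = √0.506312 = 0.712.

nominal=4.200 wc=[2.375,5.738] rss=0.712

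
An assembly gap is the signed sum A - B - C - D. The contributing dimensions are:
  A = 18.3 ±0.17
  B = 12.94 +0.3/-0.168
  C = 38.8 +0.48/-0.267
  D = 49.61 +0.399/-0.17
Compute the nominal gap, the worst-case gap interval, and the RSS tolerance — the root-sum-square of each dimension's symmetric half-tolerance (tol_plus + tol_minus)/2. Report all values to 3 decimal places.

nominal=-83.050 wc=[-84.399,-82.275] rss=0.551

Stack each dimension's contribution:
  +A: nom +18.300 → Σnom=18.300; wc +0.170/-0.170 → slack +0.170/-0.170; half-tol=0.170, Σhalf²=0.028900
  -B: nom -12.940 → Σnom=5.360; wc +0.168/-0.300 → slack +0.338/-0.470; half-tol=0.234, Σhalf²=0.083656
  -C: nom -38.800 → Σnom=-33.440; wc +0.267/-0.480 → slack +0.605/-0.950; half-tol=0.373, Σhalf²=0.223158
  -D: nom -49.610 → Σnom=-83.050; wc +0.170/-0.399 → slack +0.775/-1.349; half-tol=0.285, Σhalf²=0.304099
Nominal = -83.050. Worst-case = [-83.050 - 1.349, -83.050 + 0.775] = [-84.399, -82.275]. RSS = √0.304099 = 0.551.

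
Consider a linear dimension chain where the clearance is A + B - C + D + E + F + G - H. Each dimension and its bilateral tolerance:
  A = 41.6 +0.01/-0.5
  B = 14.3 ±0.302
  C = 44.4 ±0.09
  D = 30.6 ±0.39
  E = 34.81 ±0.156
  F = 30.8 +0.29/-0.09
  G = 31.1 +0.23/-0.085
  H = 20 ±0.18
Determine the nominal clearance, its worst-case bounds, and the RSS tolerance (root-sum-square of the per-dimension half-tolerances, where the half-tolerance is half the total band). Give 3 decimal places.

Stack each dimension's contribution:
  +A: nom +41.600 → Σnom=41.600; wc +0.010/-0.500 → slack +0.010/-0.500; half-tol=0.255, Σhalf²=0.065025
  +B: nom +14.300 → Σnom=55.900; wc +0.302/-0.302 → slack +0.312/-0.802; half-tol=0.302, Σhalf²=0.156229
  -C: nom -44.400 → Σnom=11.500; wc +0.090/-0.090 → slack +0.402/-0.892; half-tol=0.090, Σhalf²=0.164329
  +D: nom +30.600 → Σnom=42.100; wc +0.390/-0.390 → slack +0.792/-1.282; half-tol=0.390, Σhalf²=0.316429
  +E: nom +34.810 → Σnom=76.910; wc +0.156/-0.156 → slack +0.948/-1.438; half-tol=0.156, Σhalf²=0.340765
  +F: nom +30.800 → Σnom=107.710; wc +0.290/-0.090 → slack +1.238/-1.528; half-tol=0.190, Σhalf²=0.376865
  +G: nom +31.100 → Σnom=138.810; wc +0.230/-0.085 → slack +1.468/-1.613; half-tol=0.158, Σhalf²=0.401671
  -H: nom -20.000 → Σnom=118.810; wc +0.180/-0.180 → slack +1.648/-1.793; half-tol=0.180, Σhalf²=0.434071
Nominal = 118.810. Worst-case = [118.810 - 1.793, 118.810 + 1.648] = [117.017, 120.458]. RSS = √0.434071 = 0.659.

nominal=118.810 wc=[117.017,120.458] rss=0.659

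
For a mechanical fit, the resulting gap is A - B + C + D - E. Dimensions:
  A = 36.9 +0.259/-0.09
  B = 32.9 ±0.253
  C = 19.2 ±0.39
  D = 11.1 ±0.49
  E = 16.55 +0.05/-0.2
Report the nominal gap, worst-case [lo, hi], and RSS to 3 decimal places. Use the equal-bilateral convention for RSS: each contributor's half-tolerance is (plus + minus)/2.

Stack each dimension's contribution:
  +A: nom +36.900 → Σnom=36.900; wc +0.259/-0.090 → slack +0.259/-0.090; half-tol=0.174, Σhalf²=0.030450
  -B: nom -32.900 → Σnom=4.000; wc +0.253/-0.253 → slack +0.512/-0.343; half-tol=0.253, Σhalf²=0.094459
  +C: nom +19.200 → Σnom=23.200; wc +0.390/-0.390 → slack +0.902/-0.733; half-tol=0.390, Σhalf²=0.246559
  +D: nom +11.100 → Σnom=34.300; wc +0.490/-0.490 → slack +1.392/-1.223; half-tol=0.490, Σhalf²=0.486659
  -E: nom -16.550 → Σnom=17.750; wc +0.200/-0.050 → slack +1.592/-1.273; half-tol=0.125, Σhalf²=0.502284
Nominal = 17.750. Worst-case = [17.750 - 1.273, 17.750 + 1.592] = [16.477, 19.342]. RSS = √0.502284 = 0.709.

nominal=17.750 wc=[16.477,19.342] rss=0.709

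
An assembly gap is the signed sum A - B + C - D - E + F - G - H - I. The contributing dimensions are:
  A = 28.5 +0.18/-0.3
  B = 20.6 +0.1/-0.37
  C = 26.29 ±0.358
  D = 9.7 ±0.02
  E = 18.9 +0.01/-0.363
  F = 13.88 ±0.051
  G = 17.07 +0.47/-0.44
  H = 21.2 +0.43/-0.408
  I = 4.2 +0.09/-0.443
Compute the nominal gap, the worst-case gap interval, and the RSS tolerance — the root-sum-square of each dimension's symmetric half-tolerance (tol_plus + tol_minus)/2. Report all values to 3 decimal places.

nominal=-23.000 wc=[-24.829,-20.367] rss=0.856

Stack each dimension's contribution:
  +A: nom +28.500 → Σnom=28.500; wc +0.180/-0.300 → slack +0.180/-0.300; half-tol=0.240, Σhalf²=0.057600
  -B: nom -20.600 → Σnom=7.900; wc +0.370/-0.100 → slack +0.550/-0.400; half-tol=0.235, Σhalf²=0.112825
  +C: nom +26.290 → Σnom=34.190; wc +0.358/-0.358 → slack +0.908/-0.758; half-tol=0.358, Σhalf²=0.240989
  -D: nom -9.700 → Σnom=24.490; wc +0.020/-0.020 → slack +0.928/-0.778; half-tol=0.020, Σhalf²=0.241389
  -E: nom -18.900 → Σnom=5.590; wc +0.363/-0.010 → slack +1.291/-0.788; half-tol=0.186, Σhalf²=0.276171
  +F: nom +13.880 → Σnom=19.470; wc +0.051/-0.051 → slack +1.342/-0.839; half-tol=0.051, Σhalf²=0.278772
  -G: nom -17.070 → Σnom=2.400; wc +0.440/-0.470 → slack +1.782/-1.309; half-tol=0.455, Σhalf²=0.485797
  -H: nom -21.200 → Σnom=-18.800; wc +0.408/-0.430 → slack +2.190/-1.739; half-tol=0.419, Σhalf²=0.661358
  -I: nom -4.200 → Σnom=-23.000; wc +0.443/-0.090 → slack +2.633/-1.829; half-tol=0.267, Σhalf²=0.732381
Nominal = -23.000. Worst-case = [-23.000 - 1.829, -23.000 + 2.633] = [-24.829, -20.367]. RSS = √0.732381 = 0.856.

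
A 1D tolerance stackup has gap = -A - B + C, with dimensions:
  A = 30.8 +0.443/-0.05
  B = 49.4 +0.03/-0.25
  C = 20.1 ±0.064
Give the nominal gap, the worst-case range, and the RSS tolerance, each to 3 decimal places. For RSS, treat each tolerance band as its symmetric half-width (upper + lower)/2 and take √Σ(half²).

nominal=-60.100 wc=[-60.637,-59.736] rss=0.291

Stack each dimension's contribution:
  -A: nom -30.800 → Σnom=-30.800; wc +0.050/-0.443 → slack +0.050/-0.443; half-tol=0.246, Σhalf²=0.060762
  -B: nom -49.400 → Σnom=-80.200; wc +0.250/-0.030 → slack +0.300/-0.473; half-tol=0.140, Σhalf²=0.080362
  +C: nom +20.100 → Σnom=-60.100; wc +0.064/-0.064 → slack +0.364/-0.537; half-tol=0.064, Σhalf²=0.084458
Nominal = -60.100. Worst-case = [-60.100 - 0.537, -60.100 + 0.364] = [-60.637, -59.736]. RSS = √0.084458 = 0.291.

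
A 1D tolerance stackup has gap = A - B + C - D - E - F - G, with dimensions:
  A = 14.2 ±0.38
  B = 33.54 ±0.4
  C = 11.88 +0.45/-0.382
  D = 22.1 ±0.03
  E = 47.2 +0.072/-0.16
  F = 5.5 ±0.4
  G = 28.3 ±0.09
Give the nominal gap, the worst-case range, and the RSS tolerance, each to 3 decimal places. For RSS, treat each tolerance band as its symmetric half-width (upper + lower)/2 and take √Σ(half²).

Stack each dimension's contribution:
  +A: nom +14.200 → Σnom=14.200; wc +0.380/-0.380 → slack +0.380/-0.380; half-tol=0.380, Σhalf²=0.144400
  -B: nom -33.540 → Σnom=-19.340; wc +0.400/-0.400 → slack +0.780/-0.780; half-tol=0.400, Σhalf²=0.304400
  +C: nom +11.880 → Σnom=-7.460; wc +0.450/-0.382 → slack +1.230/-1.162; half-tol=0.416, Σhalf²=0.477456
  -D: nom -22.100 → Σnom=-29.560; wc +0.030/-0.030 → slack +1.260/-1.192; half-tol=0.030, Σhalf²=0.478356
  -E: nom -47.200 → Σnom=-76.760; wc +0.160/-0.072 → slack +1.420/-1.264; half-tol=0.116, Σhalf²=0.491812
  -F: nom -5.500 → Σnom=-82.260; wc +0.400/-0.400 → slack +1.820/-1.664; half-tol=0.400, Σhalf²=0.651812
  -G: nom -28.300 → Σnom=-110.560; wc +0.090/-0.090 → slack +1.910/-1.754; half-tol=0.090, Σhalf²=0.659912
Nominal = -110.560. Worst-case = [-110.560 - 1.754, -110.560 + 1.910] = [-112.314, -108.650]. RSS = √0.659912 = 0.812.

nominal=-110.560 wc=[-112.314,-108.650] rss=0.812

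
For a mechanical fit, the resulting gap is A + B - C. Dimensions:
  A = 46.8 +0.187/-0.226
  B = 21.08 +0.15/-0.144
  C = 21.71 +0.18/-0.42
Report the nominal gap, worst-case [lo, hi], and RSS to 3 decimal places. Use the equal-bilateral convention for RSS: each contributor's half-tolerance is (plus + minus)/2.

Stack each dimension's contribution:
  +A: nom +46.800 → Σnom=46.800; wc +0.187/-0.226 → slack +0.187/-0.226; half-tol=0.207, Σhalf²=0.042642
  +B: nom +21.080 → Σnom=67.880; wc +0.150/-0.144 → slack +0.337/-0.370; half-tol=0.147, Σhalf²=0.064251
  -C: nom -21.710 → Σnom=46.170; wc +0.420/-0.180 → slack +0.757/-0.550; half-tol=0.300, Σhalf²=0.154251
Nominal = 46.170. Worst-case = [46.170 - 0.550, 46.170 + 0.757] = [45.620, 46.927]. RSS = √0.154251 = 0.393.

nominal=46.170 wc=[45.620,46.927] rss=0.393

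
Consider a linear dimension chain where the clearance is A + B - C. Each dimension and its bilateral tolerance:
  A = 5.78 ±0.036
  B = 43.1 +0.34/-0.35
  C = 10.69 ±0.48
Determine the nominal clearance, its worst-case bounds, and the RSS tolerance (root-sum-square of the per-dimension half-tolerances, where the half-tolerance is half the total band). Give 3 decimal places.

nominal=38.190 wc=[37.324,39.046] rss=0.592

Stack each dimension's contribution:
  +A: nom +5.780 → Σnom=5.780; wc +0.036/-0.036 → slack +0.036/-0.036; half-tol=0.036, Σhalf²=0.001296
  +B: nom +43.100 → Σnom=48.880; wc +0.340/-0.350 → slack +0.376/-0.386; half-tol=0.345, Σhalf²=0.120321
  -C: nom -10.690 → Σnom=38.190; wc +0.480/-0.480 → slack +0.856/-0.866; half-tol=0.480, Σhalf²=0.350721
Nominal = 38.190. Worst-case = [38.190 - 0.866, 38.190 + 0.856] = [37.324, 39.046]. RSS = √0.350721 = 0.592.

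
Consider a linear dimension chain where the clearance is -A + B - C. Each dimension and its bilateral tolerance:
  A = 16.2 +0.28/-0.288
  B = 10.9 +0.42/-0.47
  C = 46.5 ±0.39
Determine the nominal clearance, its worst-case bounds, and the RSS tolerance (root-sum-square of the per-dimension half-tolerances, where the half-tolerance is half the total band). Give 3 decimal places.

Stack each dimension's contribution:
  -A: nom -16.200 → Σnom=-16.200; wc +0.288/-0.280 → slack +0.288/-0.280; half-tol=0.284, Σhalf²=0.080656
  +B: nom +10.900 → Σnom=-5.300; wc +0.420/-0.470 → slack +0.708/-0.750; half-tol=0.445, Σhalf²=0.278681
  -C: nom -46.500 → Σnom=-51.800; wc +0.390/-0.390 → slack +1.098/-1.140; half-tol=0.390, Σhalf²=0.430781
Nominal = -51.800. Worst-case = [-51.800 - 1.140, -51.800 + 1.098] = [-52.940, -50.702]. RSS = √0.430781 = 0.656.

nominal=-51.800 wc=[-52.940,-50.702] rss=0.656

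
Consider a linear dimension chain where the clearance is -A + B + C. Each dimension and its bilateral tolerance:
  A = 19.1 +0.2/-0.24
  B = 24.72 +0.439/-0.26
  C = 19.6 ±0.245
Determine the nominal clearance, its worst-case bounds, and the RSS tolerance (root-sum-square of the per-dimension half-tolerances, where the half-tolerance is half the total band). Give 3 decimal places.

nominal=25.220 wc=[24.515,26.144] rss=0.480

Stack each dimension's contribution:
  -A: nom -19.100 → Σnom=-19.100; wc +0.240/-0.200 → slack +0.240/-0.200; half-tol=0.220, Σhalf²=0.048400
  +B: nom +24.720 → Σnom=5.620; wc +0.439/-0.260 → slack +0.679/-0.460; half-tol=0.350, Σhalf²=0.170550
  +C: nom +19.600 → Σnom=25.220; wc +0.245/-0.245 → slack +0.924/-0.705; half-tol=0.245, Σhalf²=0.230575
Nominal = 25.220. Worst-case = [25.220 - 0.705, 25.220 + 0.924] = [24.515, 26.144]. RSS = √0.230575 = 0.480.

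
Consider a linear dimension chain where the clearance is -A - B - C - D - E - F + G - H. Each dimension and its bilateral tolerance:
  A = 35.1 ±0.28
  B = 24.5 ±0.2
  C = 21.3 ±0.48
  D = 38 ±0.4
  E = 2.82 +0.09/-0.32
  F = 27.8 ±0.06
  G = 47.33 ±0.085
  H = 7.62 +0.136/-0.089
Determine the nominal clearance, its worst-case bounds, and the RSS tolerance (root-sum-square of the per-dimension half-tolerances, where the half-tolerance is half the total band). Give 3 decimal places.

Stack each dimension's contribution:
  -A: nom -35.100 → Σnom=-35.100; wc +0.280/-0.280 → slack +0.280/-0.280; half-tol=0.280, Σhalf²=0.078400
  -B: nom -24.500 → Σnom=-59.600; wc +0.200/-0.200 → slack +0.480/-0.480; half-tol=0.200, Σhalf²=0.118400
  -C: nom -21.300 → Σnom=-80.900; wc +0.480/-0.480 → slack +0.960/-0.960; half-tol=0.480, Σhalf²=0.348800
  -D: nom -38.000 → Σnom=-118.900; wc +0.400/-0.400 → slack +1.360/-1.360; half-tol=0.400, Σhalf²=0.508800
  -E: nom -2.820 → Σnom=-121.720; wc +0.320/-0.090 → slack +1.680/-1.450; half-tol=0.205, Σhalf²=0.550825
  -F: nom -27.800 → Σnom=-149.520; wc +0.060/-0.060 → slack +1.740/-1.510; half-tol=0.060, Σhalf²=0.554425
  +G: nom +47.330 → Σnom=-102.190; wc +0.085/-0.085 → slack +1.825/-1.595; half-tol=0.085, Σhalf²=0.561650
  -H: nom -7.620 → Σnom=-109.810; wc +0.089/-0.136 → slack +1.914/-1.731; half-tol=0.113, Σhalf²=0.574306
Nominal = -109.810. Worst-case = [-109.810 - 1.731, -109.810 + 1.914] = [-111.541, -107.896]. RSS = √0.574306 = 0.758.

nominal=-109.810 wc=[-111.541,-107.896] rss=0.758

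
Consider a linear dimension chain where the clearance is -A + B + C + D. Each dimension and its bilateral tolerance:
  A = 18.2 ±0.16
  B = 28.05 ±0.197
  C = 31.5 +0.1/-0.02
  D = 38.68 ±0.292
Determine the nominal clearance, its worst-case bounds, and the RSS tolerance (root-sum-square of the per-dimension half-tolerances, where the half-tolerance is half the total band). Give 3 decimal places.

nominal=80.030 wc=[79.361,80.779] rss=0.392

Stack each dimension's contribution:
  -A: nom -18.200 → Σnom=-18.200; wc +0.160/-0.160 → slack +0.160/-0.160; half-tol=0.160, Σhalf²=0.025600
  +B: nom +28.050 → Σnom=9.850; wc +0.197/-0.197 → slack +0.357/-0.357; half-tol=0.197, Σhalf²=0.064409
  +C: nom +31.500 → Σnom=41.350; wc +0.100/-0.020 → slack +0.457/-0.377; half-tol=0.060, Σhalf²=0.068009
  +D: nom +38.680 → Σnom=80.030; wc +0.292/-0.292 → slack +0.749/-0.669; half-tol=0.292, Σhalf²=0.153273
Nominal = 80.030. Worst-case = [80.030 - 0.669, 80.030 + 0.749] = [79.361, 80.779]. RSS = √0.153273 = 0.392.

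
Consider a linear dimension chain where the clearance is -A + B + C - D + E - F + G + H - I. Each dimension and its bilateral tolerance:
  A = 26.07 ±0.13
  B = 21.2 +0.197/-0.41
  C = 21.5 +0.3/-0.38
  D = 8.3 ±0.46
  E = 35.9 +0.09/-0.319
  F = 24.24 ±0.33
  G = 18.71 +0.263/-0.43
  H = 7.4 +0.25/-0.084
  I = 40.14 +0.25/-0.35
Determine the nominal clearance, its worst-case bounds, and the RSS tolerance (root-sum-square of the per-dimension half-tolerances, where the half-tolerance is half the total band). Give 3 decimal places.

nominal=5.960 wc=[3.167,8.330] rss=0.908

Stack each dimension's contribution:
  -A: nom -26.070 → Σnom=-26.070; wc +0.130/-0.130 → slack +0.130/-0.130; half-tol=0.130, Σhalf²=0.016900
  +B: nom +21.200 → Σnom=-4.870; wc +0.197/-0.410 → slack +0.327/-0.540; half-tol=0.303, Σhalf²=0.109012
  +C: nom +21.500 → Σnom=16.630; wc +0.300/-0.380 → slack +0.627/-0.920; half-tol=0.340, Σhalf²=0.224612
  -D: nom -8.300 → Σnom=8.330; wc +0.460/-0.460 → slack +1.087/-1.380; half-tol=0.460, Σhalf²=0.436212
  +E: nom +35.900 → Σnom=44.230; wc +0.090/-0.319 → slack +1.177/-1.699; half-tol=0.205, Σhalf²=0.478032
  -F: nom -24.240 → Σnom=19.990; wc +0.330/-0.330 → slack +1.507/-2.029; half-tol=0.330, Σhalf²=0.586932
  +G: nom +18.710 → Σnom=38.700; wc +0.263/-0.430 → slack +1.770/-2.459; half-tol=0.347, Σhalf²=0.706995
  +H: nom +7.400 → Σnom=46.100; wc +0.250/-0.084 → slack +2.020/-2.543; half-tol=0.167, Σhalf²=0.734884
  -I: nom -40.140 → Σnom=5.960; wc +0.350/-0.250 → slack +2.370/-2.793; half-tol=0.300, Σhalf²=0.824884
Nominal = 5.960. Worst-case = [5.960 - 2.793, 5.960 + 2.370] = [3.167, 8.330]. RSS = √0.824884 = 0.908.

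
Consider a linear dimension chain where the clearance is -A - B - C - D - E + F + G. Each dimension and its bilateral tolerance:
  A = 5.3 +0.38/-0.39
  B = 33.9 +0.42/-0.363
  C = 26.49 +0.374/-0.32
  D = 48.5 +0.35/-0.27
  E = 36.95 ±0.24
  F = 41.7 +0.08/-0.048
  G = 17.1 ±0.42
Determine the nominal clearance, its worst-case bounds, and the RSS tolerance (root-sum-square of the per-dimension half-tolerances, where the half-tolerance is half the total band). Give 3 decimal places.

nominal=-92.340 wc=[-94.572,-90.257] rss=0.870

Stack each dimension's contribution:
  -A: nom -5.300 → Σnom=-5.300; wc +0.390/-0.380 → slack +0.390/-0.380; half-tol=0.385, Σhalf²=0.148225
  -B: nom -33.900 → Σnom=-39.200; wc +0.363/-0.420 → slack +0.753/-0.800; half-tol=0.391, Σhalf²=0.301497
  -C: nom -26.490 → Σnom=-65.690; wc +0.320/-0.374 → slack +1.073/-1.174; half-tol=0.347, Σhalf²=0.421906
  -D: nom -48.500 → Σnom=-114.190; wc +0.270/-0.350 → slack +1.343/-1.524; half-tol=0.310, Σhalf²=0.518006
  -E: nom -36.950 → Σnom=-151.140; wc +0.240/-0.240 → slack +1.583/-1.764; half-tol=0.240, Σhalf²=0.575606
  +F: nom +41.700 → Σnom=-109.440; wc +0.080/-0.048 → slack +1.663/-1.812; half-tol=0.064, Σhalf²=0.579702
  +G: nom +17.100 → Σnom=-92.340; wc +0.420/-0.420 → slack +2.083/-2.232; half-tol=0.420, Σhalf²=0.756102
Nominal = -92.340. Worst-case = [-92.340 - 2.232, -92.340 + 2.083] = [-94.572, -90.257]. RSS = √0.756102 = 0.870.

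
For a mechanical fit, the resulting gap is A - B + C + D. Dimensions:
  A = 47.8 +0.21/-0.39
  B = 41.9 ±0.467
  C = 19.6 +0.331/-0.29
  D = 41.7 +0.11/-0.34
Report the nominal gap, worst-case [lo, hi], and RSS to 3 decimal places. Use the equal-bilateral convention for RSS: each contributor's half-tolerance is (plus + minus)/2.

nominal=67.200 wc=[65.713,68.318] rss=0.675

Stack each dimension's contribution:
  +A: nom +47.800 → Σnom=47.800; wc +0.210/-0.390 → slack +0.210/-0.390; half-tol=0.300, Σhalf²=0.090000
  -B: nom -41.900 → Σnom=5.900; wc +0.467/-0.467 → slack +0.677/-0.857; half-tol=0.467, Σhalf²=0.308089
  +C: nom +19.600 → Σnom=25.500; wc +0.331/-0.290 → slack +1.008/-1.147; half-tol=0.310, Σhalf²=0.404499
  +D: nom +41.700 → Σnom=67.200; wc +0.110/-0.340 → slack +1.118/-1.487; half-tol=0.225, Σhalf²=0.455124
Nominal = 67.200. Worst-case = [67.200 - 1.487, 67.200 + 1.118] = [65.713, 68.318]. RSS = √0.455124 = 0.675.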